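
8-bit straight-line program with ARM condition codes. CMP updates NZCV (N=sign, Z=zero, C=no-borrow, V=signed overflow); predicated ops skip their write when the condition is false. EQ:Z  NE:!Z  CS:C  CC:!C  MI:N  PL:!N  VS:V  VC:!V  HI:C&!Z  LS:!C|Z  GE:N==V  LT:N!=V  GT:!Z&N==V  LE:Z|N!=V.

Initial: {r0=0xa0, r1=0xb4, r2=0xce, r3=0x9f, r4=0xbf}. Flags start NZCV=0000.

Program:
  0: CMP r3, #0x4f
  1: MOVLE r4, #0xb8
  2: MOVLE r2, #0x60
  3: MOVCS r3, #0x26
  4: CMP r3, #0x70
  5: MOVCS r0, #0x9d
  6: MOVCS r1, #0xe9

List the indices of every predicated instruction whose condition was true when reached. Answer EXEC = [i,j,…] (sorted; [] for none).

EXEC = [1,2,3]

0: ✓ CMP  NZCV=0011
1: ✓ MOVLE  r4←0xb8
2: ✓ MOVLE  r2←0x60
3: ✓ MOVCS  r3←0x26
4: ✓ CMP  NZCV=1000
5: · MOVCS
6: · MOVCS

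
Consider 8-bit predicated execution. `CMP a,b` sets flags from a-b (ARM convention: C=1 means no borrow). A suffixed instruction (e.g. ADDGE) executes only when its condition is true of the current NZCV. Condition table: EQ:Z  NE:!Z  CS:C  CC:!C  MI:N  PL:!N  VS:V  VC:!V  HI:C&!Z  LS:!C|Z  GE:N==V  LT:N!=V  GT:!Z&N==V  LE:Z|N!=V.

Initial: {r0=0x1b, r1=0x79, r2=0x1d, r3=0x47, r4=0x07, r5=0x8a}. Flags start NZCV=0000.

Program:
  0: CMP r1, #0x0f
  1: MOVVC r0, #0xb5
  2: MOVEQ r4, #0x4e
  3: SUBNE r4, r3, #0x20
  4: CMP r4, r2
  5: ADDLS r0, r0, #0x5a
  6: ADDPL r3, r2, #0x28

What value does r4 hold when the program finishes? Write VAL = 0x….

[0] flags=0010 → (cmp)
[1] flags=0010 VC?T → r0=0xb5
[2] flags=0010 EQ?F → skip
[3] flags=0010 NE?T → r4=0x27
[4] flags=0010 → (cmp)
[5] flags=0010 LS?F → skip
[6] flags=0010 PL?T → r3=0x45

VAL = 0x27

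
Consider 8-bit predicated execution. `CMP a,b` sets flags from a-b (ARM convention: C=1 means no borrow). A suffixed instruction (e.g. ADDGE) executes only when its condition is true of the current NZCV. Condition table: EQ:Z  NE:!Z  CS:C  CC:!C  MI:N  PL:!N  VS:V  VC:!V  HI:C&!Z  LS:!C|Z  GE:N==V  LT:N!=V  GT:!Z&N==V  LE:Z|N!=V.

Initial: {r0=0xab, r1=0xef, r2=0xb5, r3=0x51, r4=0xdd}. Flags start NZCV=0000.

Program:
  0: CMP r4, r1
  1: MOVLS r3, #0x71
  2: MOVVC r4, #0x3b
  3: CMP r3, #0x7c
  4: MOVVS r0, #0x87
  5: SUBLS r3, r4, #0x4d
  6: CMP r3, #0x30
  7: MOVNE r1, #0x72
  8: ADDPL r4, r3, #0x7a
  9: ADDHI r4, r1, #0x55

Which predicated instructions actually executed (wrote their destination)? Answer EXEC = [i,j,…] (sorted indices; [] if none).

0: ✓ CMP  NZCV=1000
1: ✓ MOVLS  r3←0x71
2: ✓ MOVVC  r4←0x3b
3: ✓ CMP  NZCV=1000
4: · MOVVS
5: ✓ SUBLS  r3←0xee
6: ✓ CMP  NZCV=1010
7: ✓ MOVNE  r1←0x72
8: · ADDPL
9: ✓ ADDHI  r4←0xc7

EXEC = [1,2,5,7,9]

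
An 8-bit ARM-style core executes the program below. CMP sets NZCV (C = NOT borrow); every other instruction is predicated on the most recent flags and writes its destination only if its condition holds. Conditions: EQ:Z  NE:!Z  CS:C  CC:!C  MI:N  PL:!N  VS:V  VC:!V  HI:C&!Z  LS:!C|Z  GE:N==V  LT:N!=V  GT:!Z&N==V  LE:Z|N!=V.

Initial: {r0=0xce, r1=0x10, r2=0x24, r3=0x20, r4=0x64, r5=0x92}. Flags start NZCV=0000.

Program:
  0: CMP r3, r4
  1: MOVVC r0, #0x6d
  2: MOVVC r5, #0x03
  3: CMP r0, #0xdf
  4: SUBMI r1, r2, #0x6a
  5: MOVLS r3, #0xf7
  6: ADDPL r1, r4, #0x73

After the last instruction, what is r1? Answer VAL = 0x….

0: ✓ CMP  NZCV=1000
1: ✓ MOVVC  r0←0x6d
2: ✓ MOVVC  r5←0x03
3: ✓ CMP  NZCV=1001
4: ✓ SUBMI  r1←0xba
5: ✓ MOVLS  r3←0xf7
6: · ADDPL

VAL = 0xba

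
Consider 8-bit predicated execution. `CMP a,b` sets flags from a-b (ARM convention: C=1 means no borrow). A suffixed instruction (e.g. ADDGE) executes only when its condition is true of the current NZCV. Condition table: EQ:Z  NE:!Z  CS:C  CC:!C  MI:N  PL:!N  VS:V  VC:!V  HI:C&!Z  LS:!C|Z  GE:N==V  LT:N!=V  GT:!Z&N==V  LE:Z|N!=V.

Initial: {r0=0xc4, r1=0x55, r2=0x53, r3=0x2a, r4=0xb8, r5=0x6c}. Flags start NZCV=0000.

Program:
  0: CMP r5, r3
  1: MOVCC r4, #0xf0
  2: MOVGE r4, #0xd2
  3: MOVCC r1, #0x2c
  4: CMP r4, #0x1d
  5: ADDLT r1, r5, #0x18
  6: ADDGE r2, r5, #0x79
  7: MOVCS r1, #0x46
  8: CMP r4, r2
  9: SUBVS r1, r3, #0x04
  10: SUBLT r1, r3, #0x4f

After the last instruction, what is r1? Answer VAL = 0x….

[0] flags=0010 → (cmp)
[1] flags=0010 CC?F → skip
[2] flags=0010 GE?T → r4=0xd2
[3] flags=0010 CC?F → skip
[4] flags=1010 → (cmp)
[5] flags=1010 LT?T → r1=0x84
[6] flags=1010 GE?F → skip
[7] flags=1010 CS?T → r1=0x46
[8] flags=0011 → (cmp)
[9] flags=0011 VS?T → r1=0x26
[10] flags=0011 LT?T → r1=0xdb

VAL = 0xdb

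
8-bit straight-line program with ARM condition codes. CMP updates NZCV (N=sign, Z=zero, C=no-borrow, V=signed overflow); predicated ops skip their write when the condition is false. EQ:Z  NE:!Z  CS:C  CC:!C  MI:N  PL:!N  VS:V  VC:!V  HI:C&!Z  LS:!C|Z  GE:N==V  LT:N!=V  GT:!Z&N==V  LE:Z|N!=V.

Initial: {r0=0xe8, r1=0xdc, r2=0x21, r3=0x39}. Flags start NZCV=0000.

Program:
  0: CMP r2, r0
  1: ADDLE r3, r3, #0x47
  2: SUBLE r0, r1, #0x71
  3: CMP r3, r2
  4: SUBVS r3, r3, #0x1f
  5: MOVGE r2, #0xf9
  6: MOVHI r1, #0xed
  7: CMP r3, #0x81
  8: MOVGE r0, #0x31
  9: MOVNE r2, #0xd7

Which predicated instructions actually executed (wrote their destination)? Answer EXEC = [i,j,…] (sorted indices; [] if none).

EXEC = [5,6,8,9]

0: ✓ CMP  NZCV=0000
1: · ADDLE
2: · SUBLE
3: ✓ CMP  NZCV=0010
4: · SUBVS
5: ✓ MOVGE  r2←0xf9
6: ✓ MOVHI  r1←0xed
7: ✓ CMP  NZCV=1001
8: ✓ MOVGE  r0←0x31
9: ✓ MOVNE  r2←0xd7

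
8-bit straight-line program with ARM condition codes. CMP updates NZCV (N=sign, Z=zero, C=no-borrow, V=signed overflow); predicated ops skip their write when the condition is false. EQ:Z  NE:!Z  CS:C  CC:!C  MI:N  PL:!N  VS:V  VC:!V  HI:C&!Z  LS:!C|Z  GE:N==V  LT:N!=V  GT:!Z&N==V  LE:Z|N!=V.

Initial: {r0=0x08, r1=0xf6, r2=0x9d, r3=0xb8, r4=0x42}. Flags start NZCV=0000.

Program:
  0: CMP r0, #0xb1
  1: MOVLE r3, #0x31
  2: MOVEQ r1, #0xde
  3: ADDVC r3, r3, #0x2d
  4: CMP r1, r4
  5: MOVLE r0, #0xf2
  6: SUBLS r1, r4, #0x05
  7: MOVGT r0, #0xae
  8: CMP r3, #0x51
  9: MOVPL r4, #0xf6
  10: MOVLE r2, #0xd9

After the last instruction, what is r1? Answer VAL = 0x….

VAL = 0xf6

0: ✓ CMP  NZCV=0000
1: · MOVLE
2: · MOVEQ
3: ✓ ADDVC  r3←0xe5
4: ✓ CMP  NZCV=1010
5: ✓ MOVLE  r0←0xf2
6: · SUBLS
7: · MOVGT
8: ✓ CMP  NZCV=1010
9: · MOVPL
10: ✓ MOVLE  r2←0xd9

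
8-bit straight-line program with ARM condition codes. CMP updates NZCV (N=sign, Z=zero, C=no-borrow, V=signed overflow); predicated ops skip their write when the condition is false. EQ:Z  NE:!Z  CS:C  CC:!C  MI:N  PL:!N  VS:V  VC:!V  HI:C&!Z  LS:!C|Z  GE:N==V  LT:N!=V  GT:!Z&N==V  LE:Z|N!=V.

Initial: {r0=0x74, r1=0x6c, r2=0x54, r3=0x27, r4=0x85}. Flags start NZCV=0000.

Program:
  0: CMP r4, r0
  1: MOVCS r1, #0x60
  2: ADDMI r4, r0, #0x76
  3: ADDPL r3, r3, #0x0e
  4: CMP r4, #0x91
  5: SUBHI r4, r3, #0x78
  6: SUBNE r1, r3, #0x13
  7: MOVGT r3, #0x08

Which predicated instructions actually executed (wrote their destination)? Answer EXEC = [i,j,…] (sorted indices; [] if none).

EXEC = [1,3,6]

0: ✓ CMP  NZCV=0011
1: ✓ MOVCS  r1←0x60
2: · ADDMI
3: ✓ ADDPL  r3←0x35
4: ✓ CMP  NZCV=1000
5: · SUBHI
6: ✓ SUBNE  r1←0x22
7: · MOVGT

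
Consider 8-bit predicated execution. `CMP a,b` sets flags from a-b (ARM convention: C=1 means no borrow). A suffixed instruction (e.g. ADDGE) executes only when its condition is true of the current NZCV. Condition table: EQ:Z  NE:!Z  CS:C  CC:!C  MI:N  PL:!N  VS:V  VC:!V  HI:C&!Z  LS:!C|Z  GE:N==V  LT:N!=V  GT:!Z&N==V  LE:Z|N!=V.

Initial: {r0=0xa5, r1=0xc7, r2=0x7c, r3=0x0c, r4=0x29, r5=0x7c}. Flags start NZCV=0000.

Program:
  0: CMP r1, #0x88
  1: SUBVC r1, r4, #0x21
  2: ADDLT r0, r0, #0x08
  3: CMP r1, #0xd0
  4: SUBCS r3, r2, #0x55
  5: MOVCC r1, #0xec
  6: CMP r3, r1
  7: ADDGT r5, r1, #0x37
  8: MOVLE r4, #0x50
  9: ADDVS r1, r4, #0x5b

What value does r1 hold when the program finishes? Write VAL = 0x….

VAL = 0xec

[0] flags=0010 → (cmp)
[1] flags=0010 VC?T → r1=0x08
[2] flags=0010 LT?F → skip
[3] flags=0000 → (cmp)
[4] flags=0000 CS?F → skip
[5] flags=0000 CC?T → r1=0xec
[6] flags=0000 → (cmp)
[7] flags=0000 GT?T → r5=0x23
[8] flags=0000 LE?F → skip
[9] flags=0000 VS?F → skip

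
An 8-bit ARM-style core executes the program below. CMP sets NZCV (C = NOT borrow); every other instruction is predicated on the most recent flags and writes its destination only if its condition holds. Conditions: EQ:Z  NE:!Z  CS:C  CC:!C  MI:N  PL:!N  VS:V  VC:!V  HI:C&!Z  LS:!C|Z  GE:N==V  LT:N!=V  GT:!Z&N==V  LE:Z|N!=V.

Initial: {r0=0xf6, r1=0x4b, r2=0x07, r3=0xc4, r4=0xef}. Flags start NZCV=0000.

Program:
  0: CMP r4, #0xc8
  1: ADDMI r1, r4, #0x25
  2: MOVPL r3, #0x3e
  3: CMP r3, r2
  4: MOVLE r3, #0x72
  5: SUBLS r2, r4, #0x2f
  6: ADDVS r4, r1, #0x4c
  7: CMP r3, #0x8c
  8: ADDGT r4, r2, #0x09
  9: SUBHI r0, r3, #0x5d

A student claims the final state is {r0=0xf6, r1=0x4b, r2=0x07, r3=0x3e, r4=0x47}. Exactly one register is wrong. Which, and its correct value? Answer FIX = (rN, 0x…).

FIX = (r4, 0x10)

0: ✓ CMP  NZCV=0010
1: · ADDMI
2: ✓ MOVPL  r3←0x3e
3: ✓ CMP  NZCV=0010
4: · MOVLE
5: · SUBLS
6: · ADDVS
7: ✓ CMP  NZCV=1001
8: ✓ ADDGT  r4←0x10
9: · SUBHI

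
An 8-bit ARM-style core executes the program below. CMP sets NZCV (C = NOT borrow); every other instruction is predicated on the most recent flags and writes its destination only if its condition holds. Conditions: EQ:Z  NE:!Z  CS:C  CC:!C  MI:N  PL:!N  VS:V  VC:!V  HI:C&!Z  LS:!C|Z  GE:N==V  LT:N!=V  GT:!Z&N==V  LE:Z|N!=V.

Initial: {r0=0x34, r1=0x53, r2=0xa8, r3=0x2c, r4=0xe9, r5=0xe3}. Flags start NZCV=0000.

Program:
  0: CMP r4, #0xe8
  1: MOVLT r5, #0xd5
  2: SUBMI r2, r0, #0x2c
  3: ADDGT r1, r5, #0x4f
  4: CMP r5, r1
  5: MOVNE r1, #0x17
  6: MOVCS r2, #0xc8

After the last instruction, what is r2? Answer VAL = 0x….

0: ✓ CMP  NZCV=0010
1: · MOVLT
2: · SUBMI
3: ✓ ADDGT  r1←0x32
4: ✓ CMP  NZCV=1010
5: ✓ MOVNE  r1←0x17
6: ✓ MOVCS  r2←0xc8

VAL = 0xc8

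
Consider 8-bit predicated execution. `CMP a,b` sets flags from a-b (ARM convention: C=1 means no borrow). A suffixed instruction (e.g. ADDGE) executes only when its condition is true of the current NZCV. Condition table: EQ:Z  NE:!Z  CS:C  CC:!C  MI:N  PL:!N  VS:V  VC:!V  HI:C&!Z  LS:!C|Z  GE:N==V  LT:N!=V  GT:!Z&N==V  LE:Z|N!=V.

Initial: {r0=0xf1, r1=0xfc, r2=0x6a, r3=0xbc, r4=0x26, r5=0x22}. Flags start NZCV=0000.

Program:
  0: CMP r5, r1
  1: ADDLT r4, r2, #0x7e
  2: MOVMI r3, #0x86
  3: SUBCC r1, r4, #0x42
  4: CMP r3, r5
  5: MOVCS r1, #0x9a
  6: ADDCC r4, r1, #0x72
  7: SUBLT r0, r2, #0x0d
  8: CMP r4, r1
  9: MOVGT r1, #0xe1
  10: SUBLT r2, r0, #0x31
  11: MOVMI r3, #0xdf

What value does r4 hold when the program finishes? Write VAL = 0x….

VAL = 0x26

0: ✓ CMP  NZCV=0000
1: · ADDLT
2: · MOVMI
3: ✓ SUBCC  r1←0xe4
4: ✓ CMP  NZCV=1010
5: ✓ MOVCS  r1←0x9a
6: · ADDCC
7: ✓ SUBLT  r0←0x5d
8: ✓ CMP  NZCV=1001
9: ✓ MOVGT  r1←0xe1
10: · SUBLT
11: ✓ MOVMI  r3←0xdf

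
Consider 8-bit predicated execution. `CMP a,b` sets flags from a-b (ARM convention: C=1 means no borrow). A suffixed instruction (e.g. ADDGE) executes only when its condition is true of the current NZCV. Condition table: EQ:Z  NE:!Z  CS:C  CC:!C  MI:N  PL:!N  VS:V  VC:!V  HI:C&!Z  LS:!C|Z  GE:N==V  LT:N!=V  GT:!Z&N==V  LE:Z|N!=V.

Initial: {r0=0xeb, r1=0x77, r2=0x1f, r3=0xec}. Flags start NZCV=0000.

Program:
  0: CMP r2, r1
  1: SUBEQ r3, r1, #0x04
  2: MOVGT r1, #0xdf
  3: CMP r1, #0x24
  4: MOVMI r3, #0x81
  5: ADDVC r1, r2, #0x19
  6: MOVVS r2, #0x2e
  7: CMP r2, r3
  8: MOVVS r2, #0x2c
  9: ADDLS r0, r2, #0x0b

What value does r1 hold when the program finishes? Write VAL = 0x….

[0] flags=1000 → (cmp)
[1] flags=1000 EQ?F → skip
[2] flags=1000 GT?F → skip
[3] flags=0010 → (cmp)
[4] flags=0010 MI?F → skip
[5] flags=0010 VC?T → r1=0x38
[6] flags=0010 VS?F → skip
[7] flags=0000 → (cmp)
[8] flags=0000 VS?F → skip
[9] flags=0000 LS?T → r0=0x2a

VAL = 0x38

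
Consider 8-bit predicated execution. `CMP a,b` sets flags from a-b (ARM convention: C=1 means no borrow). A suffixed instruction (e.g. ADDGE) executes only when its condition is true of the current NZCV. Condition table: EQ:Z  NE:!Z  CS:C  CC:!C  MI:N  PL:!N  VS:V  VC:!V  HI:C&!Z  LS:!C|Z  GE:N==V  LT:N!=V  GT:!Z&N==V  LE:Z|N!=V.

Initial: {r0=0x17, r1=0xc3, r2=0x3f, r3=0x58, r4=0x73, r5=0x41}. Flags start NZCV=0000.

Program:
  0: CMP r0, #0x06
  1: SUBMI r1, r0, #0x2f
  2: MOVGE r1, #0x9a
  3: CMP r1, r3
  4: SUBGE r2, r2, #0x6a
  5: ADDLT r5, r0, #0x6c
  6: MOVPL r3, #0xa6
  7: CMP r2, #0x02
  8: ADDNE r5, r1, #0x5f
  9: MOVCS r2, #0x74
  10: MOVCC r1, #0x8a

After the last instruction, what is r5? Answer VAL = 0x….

VAL = 0xf9

0: ✓ CMP  NZCV=0010
1: · SUBMI
2: ✓ MOVGE  r1←0x9a
3: ✓ CMP  NZCV=0011
4: · SUBGE
5: ✓ ADDLT  r5←0x83
6: ✓ MOVPL  r3←0xa6
7: ✓ CMP  NZCV=0010
8: ✓ ADDNE  r5←0xf9
9: ✓ MOVCS  r2←0x74
10: · MOVCC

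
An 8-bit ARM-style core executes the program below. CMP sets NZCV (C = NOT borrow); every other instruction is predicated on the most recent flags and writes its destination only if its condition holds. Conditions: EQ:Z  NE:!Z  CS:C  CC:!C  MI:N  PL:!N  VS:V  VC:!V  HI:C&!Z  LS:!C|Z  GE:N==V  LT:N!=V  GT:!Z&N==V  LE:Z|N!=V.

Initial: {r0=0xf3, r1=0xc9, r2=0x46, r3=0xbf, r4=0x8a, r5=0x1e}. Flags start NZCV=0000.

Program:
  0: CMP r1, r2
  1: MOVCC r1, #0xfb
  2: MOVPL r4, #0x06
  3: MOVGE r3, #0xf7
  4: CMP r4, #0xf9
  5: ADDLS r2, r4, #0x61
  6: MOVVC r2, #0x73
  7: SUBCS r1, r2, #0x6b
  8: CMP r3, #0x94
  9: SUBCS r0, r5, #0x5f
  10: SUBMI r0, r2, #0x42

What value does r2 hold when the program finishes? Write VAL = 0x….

[0] flags=1010 → (cmp)
[1] flags=1010 CC?F → skip
[2] flags=1010 PL?F → skip
[3] flags=1010 GE?F → skip
[4] flags=1000 → (cmp)
[5] flags=1000 LS?T → r2=0xeb
[6] flags=1000 VC?T → r2=0x73
[7] flags=1000 CS?F → skip
[8] flags=0010 → (cmp)
[9] flags=0010 CS?T → r0=0xbf
[10] flags=0010 MI?F → skip

VAL = 0x73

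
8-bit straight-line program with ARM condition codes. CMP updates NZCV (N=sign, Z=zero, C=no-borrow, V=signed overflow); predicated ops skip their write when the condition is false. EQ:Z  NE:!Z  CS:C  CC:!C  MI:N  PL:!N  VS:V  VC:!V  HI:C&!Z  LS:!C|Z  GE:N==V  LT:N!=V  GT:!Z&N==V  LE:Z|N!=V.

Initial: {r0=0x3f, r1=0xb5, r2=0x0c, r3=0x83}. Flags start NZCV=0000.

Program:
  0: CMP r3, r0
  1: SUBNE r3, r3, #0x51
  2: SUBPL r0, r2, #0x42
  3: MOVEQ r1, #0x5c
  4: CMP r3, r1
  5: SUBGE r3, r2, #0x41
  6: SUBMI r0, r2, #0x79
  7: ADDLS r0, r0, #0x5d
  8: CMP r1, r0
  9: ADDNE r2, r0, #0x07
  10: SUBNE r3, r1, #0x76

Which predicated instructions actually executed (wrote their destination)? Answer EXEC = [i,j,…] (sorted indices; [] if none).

0: ✓ CMP  NZCV=0011
1: ✓ SUBNE  r3←0x32
2: ✓ SUBPL  r0←0xca
3: · MOVEQ
4: ✓ CMP  NZCV=0000
5: ✓ SUBGE  r3←0xcb
6: · SUBMI
7: ✓ ADDLS  r0←0x27
8: ✓ CMP  NZCV=1010
9: ✓ ADDNE  r2←0x2e
10: ✓ SUBNE  r3←0x3f

EXEC = [1,2,5,7,9,10]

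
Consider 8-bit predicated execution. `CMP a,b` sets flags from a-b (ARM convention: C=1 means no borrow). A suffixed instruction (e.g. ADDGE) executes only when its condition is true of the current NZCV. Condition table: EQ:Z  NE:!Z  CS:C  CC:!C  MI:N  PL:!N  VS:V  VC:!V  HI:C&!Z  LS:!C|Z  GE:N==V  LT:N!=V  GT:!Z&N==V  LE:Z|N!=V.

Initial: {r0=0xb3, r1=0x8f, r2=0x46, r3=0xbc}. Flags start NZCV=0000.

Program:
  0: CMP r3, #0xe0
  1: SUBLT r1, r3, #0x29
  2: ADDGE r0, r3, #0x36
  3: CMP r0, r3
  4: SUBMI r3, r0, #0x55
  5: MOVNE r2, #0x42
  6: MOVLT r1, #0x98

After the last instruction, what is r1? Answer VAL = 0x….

[0] flags=1000 → (cmp)
[1] flags=1000 LT?T → r1=0x93
[2] flags=1000 GE?F → skip
[3] flags=1000 → (cmp)
[4] flags=1000 MI?T → r3=0x5e
[5] flags=1000 NE?T → r2=0x42
[6] flags=1000 LT?T → r1=0x98

VAL = 0x98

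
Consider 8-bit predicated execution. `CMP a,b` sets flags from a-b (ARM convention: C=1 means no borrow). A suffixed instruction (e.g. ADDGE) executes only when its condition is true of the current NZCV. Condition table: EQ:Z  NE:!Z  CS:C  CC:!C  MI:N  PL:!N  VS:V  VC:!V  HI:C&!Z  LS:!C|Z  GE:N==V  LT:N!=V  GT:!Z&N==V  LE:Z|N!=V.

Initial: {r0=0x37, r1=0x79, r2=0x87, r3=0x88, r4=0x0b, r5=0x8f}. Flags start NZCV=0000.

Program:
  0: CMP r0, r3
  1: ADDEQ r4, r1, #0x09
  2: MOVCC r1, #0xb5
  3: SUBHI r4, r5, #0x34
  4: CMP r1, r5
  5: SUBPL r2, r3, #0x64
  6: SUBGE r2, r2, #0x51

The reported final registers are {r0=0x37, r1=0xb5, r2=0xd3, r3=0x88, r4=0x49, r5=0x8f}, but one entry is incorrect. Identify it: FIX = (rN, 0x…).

FIX = (r4, 0x0b)

[0] flags=1001 → (cmp)
[1] flags=1001 EQ?F → skip
[2] flags=1001 CC?T → r1=0xb5
[3] flags=1001 HI?F → skip
[4] flags=0010 → (cmp)
[5] flags=0010 PL?T → r2=0x24
[6] flags=0010 GE?T → r2=0xd3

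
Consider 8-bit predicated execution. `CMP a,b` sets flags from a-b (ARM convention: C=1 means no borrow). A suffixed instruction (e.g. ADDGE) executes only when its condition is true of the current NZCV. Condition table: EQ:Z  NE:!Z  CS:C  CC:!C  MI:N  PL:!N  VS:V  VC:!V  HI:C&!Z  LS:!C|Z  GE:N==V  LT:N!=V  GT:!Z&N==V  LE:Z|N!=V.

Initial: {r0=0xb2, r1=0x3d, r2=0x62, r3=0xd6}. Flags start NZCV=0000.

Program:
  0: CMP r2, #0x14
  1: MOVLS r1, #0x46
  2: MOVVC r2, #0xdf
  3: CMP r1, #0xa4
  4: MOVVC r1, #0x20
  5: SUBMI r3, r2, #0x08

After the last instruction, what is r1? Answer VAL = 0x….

VAL = 0x3d

0: ✓ CMP  NZCV=0010
1: · MOVLS
2: ✓ MOVVC  r2←0xdf
3: ✓ CMP  NZCV=1001
4: · MOVVC
5: ✓ SUBMI  r3←0xd7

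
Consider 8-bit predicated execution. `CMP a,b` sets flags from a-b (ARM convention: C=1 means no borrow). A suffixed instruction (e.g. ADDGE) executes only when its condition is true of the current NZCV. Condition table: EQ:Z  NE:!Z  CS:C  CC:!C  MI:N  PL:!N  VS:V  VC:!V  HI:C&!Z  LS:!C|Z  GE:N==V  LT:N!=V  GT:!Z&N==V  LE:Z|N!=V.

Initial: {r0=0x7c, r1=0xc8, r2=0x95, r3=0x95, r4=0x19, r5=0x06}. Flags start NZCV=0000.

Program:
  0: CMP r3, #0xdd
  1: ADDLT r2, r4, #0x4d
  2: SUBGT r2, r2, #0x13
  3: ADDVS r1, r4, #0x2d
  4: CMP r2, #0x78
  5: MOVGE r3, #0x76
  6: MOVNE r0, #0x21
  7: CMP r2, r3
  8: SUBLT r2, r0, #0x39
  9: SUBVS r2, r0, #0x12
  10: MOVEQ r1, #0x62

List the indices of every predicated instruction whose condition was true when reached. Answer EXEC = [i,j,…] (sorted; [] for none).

[0] flags=1000 → (cmp)
[1] flags=1000 LT?T → r2=0x66
[2] flags=1000 GT?F → skip
[3] flags=1000 VS?F → skip
[4] flags=1000 → (cmp)
[5] flags=1000 GE?F → skip
[6] flags=1000 NE?T → r0=0x21
[7] flags=1001 → (cmp)
[8] flags=1001 LT?F → skip
[9] flags=1001 VS?T → r2=0x0f
[10] flags=1001 EQ?F → skip

EXEC = [1,6,9]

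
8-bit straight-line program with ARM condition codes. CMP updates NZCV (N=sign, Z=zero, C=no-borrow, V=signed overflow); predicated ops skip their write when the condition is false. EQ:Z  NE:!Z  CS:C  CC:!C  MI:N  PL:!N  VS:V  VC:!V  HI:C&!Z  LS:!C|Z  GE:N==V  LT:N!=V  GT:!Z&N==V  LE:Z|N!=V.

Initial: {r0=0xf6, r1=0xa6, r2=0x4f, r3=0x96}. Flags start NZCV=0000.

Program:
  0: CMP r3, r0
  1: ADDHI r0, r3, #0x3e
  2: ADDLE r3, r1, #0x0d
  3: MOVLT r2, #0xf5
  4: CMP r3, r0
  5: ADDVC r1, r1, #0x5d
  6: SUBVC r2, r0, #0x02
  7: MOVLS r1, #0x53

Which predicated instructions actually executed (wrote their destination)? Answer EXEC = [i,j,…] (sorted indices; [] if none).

[0] flags=1000 → (cmp)
[1] flags=1000 HI?F → skip
[2] flags=1000 LE?T → r3=0xb3
[3] flags=1000 LT?T → r2=0xf5
[4] flags=1000 → (cmp)
[5] flags=1000 VC?T → r1=0x03
[6] flags=1000 VC?T → r2=0xf4
[7] flags=1000 LS?T → r1=0x53

EXEC = [2,3,5,6,7]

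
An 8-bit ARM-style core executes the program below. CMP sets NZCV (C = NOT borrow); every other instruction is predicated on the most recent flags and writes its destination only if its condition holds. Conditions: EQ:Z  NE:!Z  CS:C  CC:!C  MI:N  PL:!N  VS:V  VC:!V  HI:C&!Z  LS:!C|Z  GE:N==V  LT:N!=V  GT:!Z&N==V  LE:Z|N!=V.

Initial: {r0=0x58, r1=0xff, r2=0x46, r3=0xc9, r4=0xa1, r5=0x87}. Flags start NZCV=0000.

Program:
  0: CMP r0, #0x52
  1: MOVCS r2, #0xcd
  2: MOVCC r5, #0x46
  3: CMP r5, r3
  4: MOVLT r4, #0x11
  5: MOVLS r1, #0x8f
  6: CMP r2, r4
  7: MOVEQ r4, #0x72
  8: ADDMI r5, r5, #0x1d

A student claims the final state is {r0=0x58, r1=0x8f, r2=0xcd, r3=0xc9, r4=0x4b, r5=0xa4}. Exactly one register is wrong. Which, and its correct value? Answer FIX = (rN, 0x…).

FIX = (r4, 0x11)

[0] flags=0010 → (cmp)
[1] flags=0010 CS?T → r2=0xcd
[2] flags=0010 CC?F → skip
[3] flags=1000 → (cmp)
[4] flags=1000 LT?T → r4=0x11
[5] flags=1000 LS?T → r1=0x8f
[6] flags=1010 → (cmp)
[7] flags=1010 EQ?F → skip
[8] flags=1010 MI?T → r5=0xa4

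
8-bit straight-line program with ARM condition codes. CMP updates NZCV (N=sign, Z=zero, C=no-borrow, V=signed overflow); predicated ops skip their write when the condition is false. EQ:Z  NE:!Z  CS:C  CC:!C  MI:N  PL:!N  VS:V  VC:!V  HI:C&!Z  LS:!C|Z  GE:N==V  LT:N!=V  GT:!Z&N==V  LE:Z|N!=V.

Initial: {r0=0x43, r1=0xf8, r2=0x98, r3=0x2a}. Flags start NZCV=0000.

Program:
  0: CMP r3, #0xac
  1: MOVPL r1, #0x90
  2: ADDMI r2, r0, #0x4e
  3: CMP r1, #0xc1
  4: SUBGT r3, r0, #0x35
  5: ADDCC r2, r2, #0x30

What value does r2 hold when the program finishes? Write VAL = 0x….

VAL = 0xc8

[0] flags=0000 → (cmp)
[1] flags=0000 PL?T → r1=0x90
[2] flags=0000 MI?F → skip
[3] flags=1000 → (cmp)
[4] flags=1000 GT?F → skip
[5] flags=1000 CC?T → r2=0xc8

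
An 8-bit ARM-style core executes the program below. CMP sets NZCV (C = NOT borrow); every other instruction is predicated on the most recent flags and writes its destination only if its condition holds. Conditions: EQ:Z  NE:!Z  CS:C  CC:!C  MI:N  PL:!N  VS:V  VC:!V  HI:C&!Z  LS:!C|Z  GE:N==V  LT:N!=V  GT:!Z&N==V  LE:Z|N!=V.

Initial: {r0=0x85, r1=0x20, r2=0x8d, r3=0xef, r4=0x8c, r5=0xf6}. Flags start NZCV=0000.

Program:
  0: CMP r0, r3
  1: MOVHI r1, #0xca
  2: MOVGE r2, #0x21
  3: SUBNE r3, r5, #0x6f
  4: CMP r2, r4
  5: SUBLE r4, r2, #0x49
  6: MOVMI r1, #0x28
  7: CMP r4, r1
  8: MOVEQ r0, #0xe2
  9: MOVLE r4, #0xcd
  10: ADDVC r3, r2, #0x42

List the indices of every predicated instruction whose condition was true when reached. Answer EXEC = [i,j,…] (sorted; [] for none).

0: ✓ CMP  NZCV=1000
1: · MOVHI
2: · MOVGE
3: ✓ SUBNE  r3←0x87
4: ✓ CMP  NZCV=0010
5: · SUBLE
6: · MOVMI
7: ✓ CMP  NZCV=0011
8: · MOVEQ
9: ✓ MOVLE  r4←0xcd
10: · ADDVC

EXEC = [3,9]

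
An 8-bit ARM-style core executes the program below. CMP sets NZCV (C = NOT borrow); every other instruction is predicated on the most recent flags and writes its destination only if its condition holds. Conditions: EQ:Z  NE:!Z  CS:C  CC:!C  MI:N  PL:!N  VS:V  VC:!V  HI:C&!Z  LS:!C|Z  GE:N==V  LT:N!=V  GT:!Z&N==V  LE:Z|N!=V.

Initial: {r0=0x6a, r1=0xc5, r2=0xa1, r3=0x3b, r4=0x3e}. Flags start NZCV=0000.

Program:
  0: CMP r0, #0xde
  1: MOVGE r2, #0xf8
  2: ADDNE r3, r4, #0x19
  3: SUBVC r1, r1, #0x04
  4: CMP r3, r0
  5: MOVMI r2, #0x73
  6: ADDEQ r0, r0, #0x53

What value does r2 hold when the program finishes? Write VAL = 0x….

[0] flags=1001 → (cmp)
[1] flags=1001 GE?T → r2=0xf8
[2] flags=1001 NE?T → r3=0x57
[3] flags=1001 VC?F → skip
[4] flags=1000 → (cmp)
[5] flags=1000 MI?T → r2=0x73
[6] flags=1000 EQ?F → skip

VAL = 0x73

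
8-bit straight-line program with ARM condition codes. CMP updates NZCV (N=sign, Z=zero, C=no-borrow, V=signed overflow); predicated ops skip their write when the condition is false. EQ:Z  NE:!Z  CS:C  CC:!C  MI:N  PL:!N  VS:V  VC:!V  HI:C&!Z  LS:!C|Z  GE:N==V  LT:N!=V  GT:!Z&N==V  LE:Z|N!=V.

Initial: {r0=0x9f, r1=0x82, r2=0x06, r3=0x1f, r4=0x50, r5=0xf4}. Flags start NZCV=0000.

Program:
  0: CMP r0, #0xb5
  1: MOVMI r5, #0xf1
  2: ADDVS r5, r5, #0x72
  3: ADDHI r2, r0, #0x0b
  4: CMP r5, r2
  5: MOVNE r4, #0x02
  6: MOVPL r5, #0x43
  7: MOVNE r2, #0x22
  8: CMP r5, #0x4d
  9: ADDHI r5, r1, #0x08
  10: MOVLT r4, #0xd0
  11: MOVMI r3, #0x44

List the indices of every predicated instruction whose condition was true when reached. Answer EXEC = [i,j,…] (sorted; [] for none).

0: ✓ CMP  NZCV=1000
1: ✓ MOVMI  r5←0xf1
2: · ADDVS
3: · ADDHI
4: ✓ CMP  NZCV=1010
5: ✓ MOVNE  r4←0x02
6: · MOVPL
7: ✓ MOVNE  r2←0x22
8: ✓ CMP  NZCV=1010
9: ✓ ADDHI  r5←0x8a
10: ✓ MOVLT  r4←0xd0
11: ✓ MOVMI  r3←0x44

EXEC = [1,5,7,9,10,11]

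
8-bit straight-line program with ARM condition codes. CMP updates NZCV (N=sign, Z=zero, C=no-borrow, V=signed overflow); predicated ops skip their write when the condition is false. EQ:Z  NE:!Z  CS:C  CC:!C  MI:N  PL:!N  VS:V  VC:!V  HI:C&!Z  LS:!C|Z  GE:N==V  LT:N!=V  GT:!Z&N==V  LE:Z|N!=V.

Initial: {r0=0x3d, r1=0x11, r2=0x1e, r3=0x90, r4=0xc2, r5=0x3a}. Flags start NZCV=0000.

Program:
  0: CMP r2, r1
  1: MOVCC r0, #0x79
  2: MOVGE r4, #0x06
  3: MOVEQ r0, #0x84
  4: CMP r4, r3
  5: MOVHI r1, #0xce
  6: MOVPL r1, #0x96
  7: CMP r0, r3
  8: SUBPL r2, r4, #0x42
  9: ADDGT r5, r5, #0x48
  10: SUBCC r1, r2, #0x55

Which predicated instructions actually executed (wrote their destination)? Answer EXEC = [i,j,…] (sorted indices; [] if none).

0: ✓ CMP  NZCV=0010
1: · MOVCC
2: ✓ MOVGE  r4←0x06
3: · MOVEQ
4: ✓ CMP  NZCV=0000
5: · MOVHI
6: ✓ MOVPL  r1←0x96
7: ✓ CMP  NZCV=1001
8: · SUBPL
9: ✓ ADDGT  r5←0x82
10: ✓ SUBCC  r1←0xc9

EXEC = [2,6,9,10]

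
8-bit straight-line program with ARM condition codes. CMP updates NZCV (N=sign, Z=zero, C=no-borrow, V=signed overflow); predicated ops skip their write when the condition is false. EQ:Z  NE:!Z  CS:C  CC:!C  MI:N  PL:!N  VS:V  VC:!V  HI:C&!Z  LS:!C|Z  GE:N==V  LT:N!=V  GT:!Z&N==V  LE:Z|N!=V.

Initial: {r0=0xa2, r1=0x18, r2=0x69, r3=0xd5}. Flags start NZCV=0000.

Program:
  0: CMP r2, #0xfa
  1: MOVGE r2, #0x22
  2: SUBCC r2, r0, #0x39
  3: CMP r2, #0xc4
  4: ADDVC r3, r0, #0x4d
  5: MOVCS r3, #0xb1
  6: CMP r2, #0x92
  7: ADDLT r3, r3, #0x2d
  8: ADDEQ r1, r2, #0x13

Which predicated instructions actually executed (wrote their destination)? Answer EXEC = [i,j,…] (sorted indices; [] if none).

EXEC = [1,2]

[0] flags=0000 → (cmp)
[1] flags=0000 GE?T → r2=0x22
[2] flags=0000 CC?T → r2=0x69
[3] flags=1001 → (cmp)
[4] flags=1001 VC?F → skip
[5] flags=1001 CS?F → skip
[6] flags=1001 → (cmp)
[7] flags=1001 LT?F → skip
[8] flags=1001 EQ?F → skip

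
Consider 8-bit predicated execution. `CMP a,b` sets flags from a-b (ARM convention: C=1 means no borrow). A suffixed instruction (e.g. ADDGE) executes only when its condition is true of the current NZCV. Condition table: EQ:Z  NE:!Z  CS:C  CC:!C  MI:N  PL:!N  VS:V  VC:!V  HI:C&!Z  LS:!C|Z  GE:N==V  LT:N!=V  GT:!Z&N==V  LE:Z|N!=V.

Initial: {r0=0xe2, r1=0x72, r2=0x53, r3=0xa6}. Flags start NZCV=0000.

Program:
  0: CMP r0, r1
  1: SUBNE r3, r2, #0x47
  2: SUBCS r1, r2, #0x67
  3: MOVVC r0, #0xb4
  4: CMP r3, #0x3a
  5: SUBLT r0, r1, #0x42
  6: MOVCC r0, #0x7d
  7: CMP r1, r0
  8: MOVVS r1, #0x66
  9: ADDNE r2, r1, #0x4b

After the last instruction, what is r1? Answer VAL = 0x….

VAL = 0x66

[0] flags=0011 → (cmp)
[1] flags=0011 NE?T → r3=0x0c
[2] flags=0011 CS?T → r1=0xec
[3] flags=0011 VC?F → skip
[4] flags=1000 → (cmp)
[5] flags=1000 LT?T → r0=0xaa
[6] flags=1000 CC?T → r0=0x7d
[7] flags=0011 → (cmp)
[8] flags=0011 VS?T → r1=0x66
[9] flags=0011 NE?T → r2=0xb1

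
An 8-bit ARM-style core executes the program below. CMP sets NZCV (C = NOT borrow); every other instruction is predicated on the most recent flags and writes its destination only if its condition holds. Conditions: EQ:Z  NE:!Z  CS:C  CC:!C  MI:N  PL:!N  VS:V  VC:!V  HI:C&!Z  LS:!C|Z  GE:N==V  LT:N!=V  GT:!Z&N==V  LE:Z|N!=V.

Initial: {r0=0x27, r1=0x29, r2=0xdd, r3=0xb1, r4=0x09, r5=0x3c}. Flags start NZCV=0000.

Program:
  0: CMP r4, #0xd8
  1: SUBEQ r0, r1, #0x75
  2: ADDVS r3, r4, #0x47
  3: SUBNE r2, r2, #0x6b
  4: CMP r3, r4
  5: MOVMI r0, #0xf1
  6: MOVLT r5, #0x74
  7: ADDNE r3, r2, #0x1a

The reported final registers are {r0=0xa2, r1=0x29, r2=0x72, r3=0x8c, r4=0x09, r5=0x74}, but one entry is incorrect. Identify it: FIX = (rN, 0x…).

[0] flags=0000 → (cmp)
[1] flags=0000 EQ?F → skip
[2] flags=0000 VS?F → skip
[3] flags=0000 NE?T → r2=0x72
[4] flags=1010 → (cmp)
[5] flags=1010 MI?T → r0=0xf1
[6] flags=1010 LT?T → r5=0x74
[7] flags=1010 NE?T → r3=0x8c

FIX = (r0, 0xf1)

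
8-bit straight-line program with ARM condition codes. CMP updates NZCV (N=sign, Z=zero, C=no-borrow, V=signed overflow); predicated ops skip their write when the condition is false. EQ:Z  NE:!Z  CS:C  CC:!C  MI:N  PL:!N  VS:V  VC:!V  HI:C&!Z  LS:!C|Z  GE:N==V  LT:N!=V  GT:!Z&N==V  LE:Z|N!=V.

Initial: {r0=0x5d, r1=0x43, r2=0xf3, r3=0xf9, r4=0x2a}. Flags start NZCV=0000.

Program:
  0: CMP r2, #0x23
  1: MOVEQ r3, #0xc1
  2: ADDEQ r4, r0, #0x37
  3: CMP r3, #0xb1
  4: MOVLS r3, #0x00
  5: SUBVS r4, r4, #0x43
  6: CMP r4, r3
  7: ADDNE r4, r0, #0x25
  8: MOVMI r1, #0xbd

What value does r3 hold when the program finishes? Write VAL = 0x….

0: ✓ CMP  NZCV=1010
1: · MOVEQ
2: · ADDEQ
3: ✓ CMP  NZCV=0010
4: · MOVLS
5: · SUBVS
6: ✓ CMP  NZCV=0000
7: ✓ ADDNE  r4←0x82
8: · MOVMI

VAL = 0xf9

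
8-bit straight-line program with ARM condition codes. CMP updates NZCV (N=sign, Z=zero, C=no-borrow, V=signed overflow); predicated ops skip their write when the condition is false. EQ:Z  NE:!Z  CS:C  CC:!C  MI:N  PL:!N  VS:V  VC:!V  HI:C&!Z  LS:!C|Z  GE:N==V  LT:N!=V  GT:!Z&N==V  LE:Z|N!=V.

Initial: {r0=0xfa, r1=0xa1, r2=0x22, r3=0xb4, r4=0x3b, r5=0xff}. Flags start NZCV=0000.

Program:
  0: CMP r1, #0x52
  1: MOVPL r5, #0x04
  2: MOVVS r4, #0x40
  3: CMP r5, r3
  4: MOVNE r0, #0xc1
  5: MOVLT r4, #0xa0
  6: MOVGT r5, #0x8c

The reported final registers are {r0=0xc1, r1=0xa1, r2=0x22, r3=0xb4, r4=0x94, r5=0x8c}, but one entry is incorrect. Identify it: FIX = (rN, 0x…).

[0] flags=0011 → (cmp)
[1] flags=0011 PL?T → r5=0x04
[2] flags=0011 VS?T → r4=0x40
[3] flags=0000 → (cmp)
[4] flags=0000 NE?T → r0=0xc1
[5] flags=0000 LT?F → skip
[6] flags=0000 GT?T → r5=0x8c

FIX = (r4, 0x40)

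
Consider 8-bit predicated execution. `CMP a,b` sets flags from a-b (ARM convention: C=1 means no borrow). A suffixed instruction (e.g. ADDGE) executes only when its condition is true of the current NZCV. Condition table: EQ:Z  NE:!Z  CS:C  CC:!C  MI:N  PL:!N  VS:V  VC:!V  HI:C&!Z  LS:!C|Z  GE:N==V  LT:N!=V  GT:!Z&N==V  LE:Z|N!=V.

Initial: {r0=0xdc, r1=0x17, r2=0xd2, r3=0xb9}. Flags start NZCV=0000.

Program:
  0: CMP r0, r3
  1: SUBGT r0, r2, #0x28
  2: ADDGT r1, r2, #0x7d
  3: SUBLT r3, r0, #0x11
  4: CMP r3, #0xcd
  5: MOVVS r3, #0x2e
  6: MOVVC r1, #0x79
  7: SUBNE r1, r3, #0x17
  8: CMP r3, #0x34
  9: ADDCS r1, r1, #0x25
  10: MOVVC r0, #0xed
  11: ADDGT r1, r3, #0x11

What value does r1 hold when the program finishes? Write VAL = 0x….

0: ✓ CMP  NZCV=0010
1: ✓ SUBGT  r0←0xaa
2: ✓ ADDGT  r1←0x4f
3: · SUBLT
4: ✓ CMP  NZCV=1000
5: · MOVVS
6: ✓ MOVVC  r1←0x79
7: ✓ SUBNE  r1←0xa2
8: ✓ CMP  NZCV=1010
9: ✓ ADDCS  r1←0xc7
10: ✓ MOVVC  r0←0xed
11: · ADDGT

VAL = 0xc7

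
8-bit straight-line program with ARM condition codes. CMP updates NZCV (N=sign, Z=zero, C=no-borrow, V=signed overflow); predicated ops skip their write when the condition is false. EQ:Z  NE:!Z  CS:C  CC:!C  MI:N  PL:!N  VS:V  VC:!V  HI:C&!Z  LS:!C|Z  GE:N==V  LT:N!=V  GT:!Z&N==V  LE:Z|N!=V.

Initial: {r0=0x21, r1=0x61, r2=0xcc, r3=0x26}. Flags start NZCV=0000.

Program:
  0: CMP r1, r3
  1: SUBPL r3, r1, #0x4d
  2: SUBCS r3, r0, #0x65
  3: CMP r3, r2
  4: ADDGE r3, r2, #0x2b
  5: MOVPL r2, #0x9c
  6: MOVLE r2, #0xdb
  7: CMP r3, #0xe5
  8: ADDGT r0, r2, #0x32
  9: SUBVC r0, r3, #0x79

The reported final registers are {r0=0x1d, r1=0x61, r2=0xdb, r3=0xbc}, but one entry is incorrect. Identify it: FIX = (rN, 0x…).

[0] flags=0010 → (cmp)
[1] flags=0010 PL?T → r3=0x14
[2] flags=0010 CS?T → r3=0xbc
[3] flags=1000 → (cmp)
[4] flags=1000 GE?F → skip
[5] flags=1000 PL?F → skip
[6] flags=1000 LE?T → r2=0xdb
[7] flags=1000 → (cmp)
[8] flags=1000 GT?F → skip
[9] flags=1000 VC?T → r0=0x43

FIX = (r0, 0x43)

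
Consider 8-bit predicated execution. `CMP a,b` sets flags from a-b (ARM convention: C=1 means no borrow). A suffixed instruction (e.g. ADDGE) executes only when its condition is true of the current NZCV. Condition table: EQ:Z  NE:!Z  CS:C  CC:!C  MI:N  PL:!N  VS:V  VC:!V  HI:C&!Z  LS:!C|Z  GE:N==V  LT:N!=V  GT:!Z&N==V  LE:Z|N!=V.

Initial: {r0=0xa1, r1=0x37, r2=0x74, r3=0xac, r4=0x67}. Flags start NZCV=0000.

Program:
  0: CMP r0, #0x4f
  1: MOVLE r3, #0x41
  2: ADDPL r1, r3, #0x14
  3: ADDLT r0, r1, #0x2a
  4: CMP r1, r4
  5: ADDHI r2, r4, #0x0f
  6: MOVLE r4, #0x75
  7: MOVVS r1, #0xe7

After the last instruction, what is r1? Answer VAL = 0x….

VAL = 0x55

[0] flags=0011 → (cmp)
[1] flags=0011 LE?T → r3=0x41
[2] flags=0011 PL?T → r1=0x55
[3] flags=0011 LT?T → r0=0x7f
[4] flags=1000 → (cmp)
[5] flags=1000 HI?F → skip
[6] flags=1000 LE?T → r4=0x75
[7] flags=1000 VS?F → skip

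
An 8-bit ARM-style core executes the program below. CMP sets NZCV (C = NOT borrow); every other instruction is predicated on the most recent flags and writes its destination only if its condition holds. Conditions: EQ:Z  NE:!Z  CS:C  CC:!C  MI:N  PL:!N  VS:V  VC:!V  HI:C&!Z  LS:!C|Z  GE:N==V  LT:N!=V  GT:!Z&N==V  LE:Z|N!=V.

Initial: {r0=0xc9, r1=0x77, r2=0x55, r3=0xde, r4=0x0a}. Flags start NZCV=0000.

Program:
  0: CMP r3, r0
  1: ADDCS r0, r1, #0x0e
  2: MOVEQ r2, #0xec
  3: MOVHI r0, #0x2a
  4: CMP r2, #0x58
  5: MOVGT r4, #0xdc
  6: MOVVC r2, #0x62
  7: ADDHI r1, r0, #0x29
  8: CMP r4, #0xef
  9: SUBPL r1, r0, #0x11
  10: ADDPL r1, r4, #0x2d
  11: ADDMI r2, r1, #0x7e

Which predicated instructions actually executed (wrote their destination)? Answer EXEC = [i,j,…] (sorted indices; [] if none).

EXEC = [1,3,6,9,10]

0: ✓ CMP  NZCV=0010
1: ✓ ADDCS  r0←0x85
2: · MOVEQ
3: ✓ MOVHI  r0←0x2a
4: ✓ CMP  NZCV=1000
5: · MOVGT
6: ✓ MOVVC  r2←0x62
7: · ADDHI
8: ✓ CMP  NZCV=0000
9: ✓ SUBPL  r1←0x19
10: ✓ ADDPL  r1←0x37
11: · ADDMI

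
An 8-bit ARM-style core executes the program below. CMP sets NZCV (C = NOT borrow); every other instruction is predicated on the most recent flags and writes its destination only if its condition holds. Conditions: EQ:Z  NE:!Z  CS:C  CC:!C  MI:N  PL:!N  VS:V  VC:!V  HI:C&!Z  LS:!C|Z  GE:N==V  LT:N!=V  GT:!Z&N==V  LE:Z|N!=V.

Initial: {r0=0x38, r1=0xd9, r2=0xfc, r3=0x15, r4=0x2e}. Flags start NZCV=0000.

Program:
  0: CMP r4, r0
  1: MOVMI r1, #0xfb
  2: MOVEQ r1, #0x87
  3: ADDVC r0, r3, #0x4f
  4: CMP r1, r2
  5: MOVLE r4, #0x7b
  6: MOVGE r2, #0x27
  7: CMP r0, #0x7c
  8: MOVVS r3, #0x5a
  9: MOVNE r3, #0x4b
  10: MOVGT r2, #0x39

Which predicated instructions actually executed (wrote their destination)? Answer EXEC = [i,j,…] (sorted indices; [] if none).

EXEC = [1,3,5,9]

0: ✓ CMP  NZCV=1000
1: ✓ MOVMI  r1←0xfb
2: · MOVEQ
3: ✓ ADDVC  r0←0x64
4: ✓ CMP  NZCV=1000
5: ✓ MOVLE  r4←0x7b
6: · MOVGE
7: ✓ CMP  NZCV=1000
8: · MOVVS
9: ✓ MOVNE  r3←0x4b
10: · MOVGT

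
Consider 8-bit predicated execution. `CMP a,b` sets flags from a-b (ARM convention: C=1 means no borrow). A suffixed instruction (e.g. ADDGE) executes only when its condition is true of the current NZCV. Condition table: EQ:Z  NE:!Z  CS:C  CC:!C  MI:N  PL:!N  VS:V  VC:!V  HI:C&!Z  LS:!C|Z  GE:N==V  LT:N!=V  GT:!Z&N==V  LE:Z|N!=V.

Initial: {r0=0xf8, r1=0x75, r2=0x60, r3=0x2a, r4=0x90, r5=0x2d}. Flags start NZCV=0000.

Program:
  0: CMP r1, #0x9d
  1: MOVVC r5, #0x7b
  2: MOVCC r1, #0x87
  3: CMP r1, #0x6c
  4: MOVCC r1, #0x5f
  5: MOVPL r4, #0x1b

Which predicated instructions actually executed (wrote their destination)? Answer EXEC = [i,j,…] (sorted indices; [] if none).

0: ✓ CMP  NZCV=1001
1: · MOVVC
2: ✓ MOVCC  r1←0x87
3: ✓ CMP  NZCV=0011
4: · MOVCC
5: ✓ MOVPL  r4←0x1b

EXEC = [2,5]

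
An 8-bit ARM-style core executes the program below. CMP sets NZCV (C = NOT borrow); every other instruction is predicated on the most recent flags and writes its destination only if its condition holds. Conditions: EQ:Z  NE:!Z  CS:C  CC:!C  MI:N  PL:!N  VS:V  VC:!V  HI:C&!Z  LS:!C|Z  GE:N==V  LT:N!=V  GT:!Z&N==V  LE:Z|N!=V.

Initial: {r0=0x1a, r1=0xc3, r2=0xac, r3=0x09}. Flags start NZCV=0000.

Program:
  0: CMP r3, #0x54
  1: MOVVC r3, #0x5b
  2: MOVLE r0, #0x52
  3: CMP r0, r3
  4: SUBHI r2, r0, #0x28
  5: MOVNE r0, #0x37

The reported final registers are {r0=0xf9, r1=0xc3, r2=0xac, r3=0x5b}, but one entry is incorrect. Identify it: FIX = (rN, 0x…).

FIX = (r0, 0x37)

0: ✓ CMP  NZCV=1000
1: ✓ MOVVC  r3←0x5b
2: ✓ MOVLE  r0←0x52
3: ✓ CMP  NZCV=1000
4: · SUBHI
5: ✓ MOVNE  r0←0x37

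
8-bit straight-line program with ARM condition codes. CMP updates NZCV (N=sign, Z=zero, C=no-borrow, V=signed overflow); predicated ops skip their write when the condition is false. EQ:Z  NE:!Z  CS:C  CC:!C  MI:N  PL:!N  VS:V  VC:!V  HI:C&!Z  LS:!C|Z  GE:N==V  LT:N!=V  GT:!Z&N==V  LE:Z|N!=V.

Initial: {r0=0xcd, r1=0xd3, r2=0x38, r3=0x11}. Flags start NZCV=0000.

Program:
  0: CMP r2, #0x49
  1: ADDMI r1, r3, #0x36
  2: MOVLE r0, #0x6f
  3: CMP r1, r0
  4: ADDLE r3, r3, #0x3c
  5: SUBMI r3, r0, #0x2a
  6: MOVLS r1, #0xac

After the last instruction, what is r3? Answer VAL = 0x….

VAL = 0x45

[0] flags=1000 → (cmp)
[1] flags=1000 MI?T → r1=0x47
[2] flags=1000 LE?T → r0=0x6f
[3] flags=1000 → (cmp)
[4] flags=1000 LE?T → r3=0x4d
[5] flags=1000 MI?T → r3=0x45
[6] flags=1000 LS?T → r1=0xac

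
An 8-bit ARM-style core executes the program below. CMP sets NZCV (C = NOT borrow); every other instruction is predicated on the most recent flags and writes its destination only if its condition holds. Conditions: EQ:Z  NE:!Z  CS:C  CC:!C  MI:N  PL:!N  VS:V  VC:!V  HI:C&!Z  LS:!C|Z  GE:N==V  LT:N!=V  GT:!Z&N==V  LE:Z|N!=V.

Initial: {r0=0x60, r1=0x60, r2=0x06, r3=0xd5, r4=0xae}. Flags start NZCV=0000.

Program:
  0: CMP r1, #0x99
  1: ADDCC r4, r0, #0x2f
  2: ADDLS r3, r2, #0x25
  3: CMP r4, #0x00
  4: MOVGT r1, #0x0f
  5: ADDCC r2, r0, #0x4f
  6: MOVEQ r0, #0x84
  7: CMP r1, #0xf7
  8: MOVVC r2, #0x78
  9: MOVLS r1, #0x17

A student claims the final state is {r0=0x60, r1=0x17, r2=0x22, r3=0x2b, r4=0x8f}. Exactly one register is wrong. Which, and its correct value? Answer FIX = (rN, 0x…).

FIX = (r2, 0x78)

0: ✓ CMP  NZCV=1001
1: ✓ ADDCC  r4←0x8f
2: ✓ ADDLS  r3←0x2b
3: ✓ CMP  NZCV=1010
4: · MOVGT
5: · ADDCC
6: · MOVEQ
7: ✓ CMP  NZCV=0000
8: ✓ MOVVC  r2←0x78
9: ✓ MOVLS  r1←0x17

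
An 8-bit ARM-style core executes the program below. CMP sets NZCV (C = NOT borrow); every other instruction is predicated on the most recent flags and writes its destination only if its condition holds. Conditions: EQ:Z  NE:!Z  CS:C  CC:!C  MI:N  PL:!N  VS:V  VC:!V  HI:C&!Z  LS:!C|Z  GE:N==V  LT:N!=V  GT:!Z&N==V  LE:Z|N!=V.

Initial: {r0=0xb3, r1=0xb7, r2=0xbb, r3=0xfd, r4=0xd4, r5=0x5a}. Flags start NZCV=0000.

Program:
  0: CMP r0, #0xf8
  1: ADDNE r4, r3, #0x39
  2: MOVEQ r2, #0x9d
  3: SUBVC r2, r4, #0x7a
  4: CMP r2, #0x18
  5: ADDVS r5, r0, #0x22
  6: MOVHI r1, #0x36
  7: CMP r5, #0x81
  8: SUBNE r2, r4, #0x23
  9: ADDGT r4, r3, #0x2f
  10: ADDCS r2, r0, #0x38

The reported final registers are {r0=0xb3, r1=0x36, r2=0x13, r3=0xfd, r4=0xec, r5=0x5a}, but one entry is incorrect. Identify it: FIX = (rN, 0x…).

[0] flags=1000 → (cmp)
[1] flags=1000 NE?T → r4=0x36
[2] flags=1000 EQ?F → skip
[3] flags=1000 VC?T → r2=0xbc
[4] flags=1010 → (cmp)
[5] flags=1010 VS?F → skip
[6] flags=1010 HI?T → r1=0x36
[7] flags=1001 → (cmp)
[8] flags=1001 NE?T → r2=0x13
[9] flags=1001 GT?T → r4=0x2c
[10] flags=1001 CS?F → skip

FIX = (r4, 0x2c)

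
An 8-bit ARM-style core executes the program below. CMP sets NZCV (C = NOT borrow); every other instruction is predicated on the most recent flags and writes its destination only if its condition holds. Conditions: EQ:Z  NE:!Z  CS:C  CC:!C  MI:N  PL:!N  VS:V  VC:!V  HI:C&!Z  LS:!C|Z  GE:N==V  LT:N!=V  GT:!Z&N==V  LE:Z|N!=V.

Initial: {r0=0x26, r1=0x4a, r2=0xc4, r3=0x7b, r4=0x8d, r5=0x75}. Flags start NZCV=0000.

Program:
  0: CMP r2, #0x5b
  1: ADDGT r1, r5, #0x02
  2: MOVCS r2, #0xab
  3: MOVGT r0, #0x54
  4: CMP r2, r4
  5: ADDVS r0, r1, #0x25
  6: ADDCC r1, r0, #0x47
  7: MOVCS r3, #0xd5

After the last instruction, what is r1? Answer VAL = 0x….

0: ✓ CMP  NZCV=0011
1: · ADDGT
2: ✓ MOVCS  r2←0xab
3: · MOVGT
4: ✓ CMP  NZCV=0010
5: · ADDVS
6: · ADDCC
7: ✓ MOVCS  r3←0xd5

VAL = 0x4a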